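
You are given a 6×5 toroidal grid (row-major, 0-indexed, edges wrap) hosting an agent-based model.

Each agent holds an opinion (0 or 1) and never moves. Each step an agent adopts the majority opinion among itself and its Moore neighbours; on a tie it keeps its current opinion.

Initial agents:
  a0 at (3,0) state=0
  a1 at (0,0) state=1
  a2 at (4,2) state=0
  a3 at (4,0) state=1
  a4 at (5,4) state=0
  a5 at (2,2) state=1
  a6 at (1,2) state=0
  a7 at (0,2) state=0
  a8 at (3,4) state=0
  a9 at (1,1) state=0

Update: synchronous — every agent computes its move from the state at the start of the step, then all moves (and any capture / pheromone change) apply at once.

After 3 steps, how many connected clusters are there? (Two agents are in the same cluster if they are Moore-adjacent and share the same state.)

2

t=1: a0@(3,0):0 a1@(0,0):0 a2@(4,2):0 a3@(4,0):0 a4@(5,4):1 a5@(2,2):0 a6@(1,2):0 a7@(0,2):0 a8@(3,4):0 a9@(1,1):0
t=2: a0@(3,0):0 a1@(0,0):0 a2@(4,2):0 a3@(4,0):0 a4@(5,4):0 a5@(2,2):0 a6@(1,2):0 a7@(0,2):0 a8@(3,4):0 a9@(1,1):0
t=3: (unchanged — steady state)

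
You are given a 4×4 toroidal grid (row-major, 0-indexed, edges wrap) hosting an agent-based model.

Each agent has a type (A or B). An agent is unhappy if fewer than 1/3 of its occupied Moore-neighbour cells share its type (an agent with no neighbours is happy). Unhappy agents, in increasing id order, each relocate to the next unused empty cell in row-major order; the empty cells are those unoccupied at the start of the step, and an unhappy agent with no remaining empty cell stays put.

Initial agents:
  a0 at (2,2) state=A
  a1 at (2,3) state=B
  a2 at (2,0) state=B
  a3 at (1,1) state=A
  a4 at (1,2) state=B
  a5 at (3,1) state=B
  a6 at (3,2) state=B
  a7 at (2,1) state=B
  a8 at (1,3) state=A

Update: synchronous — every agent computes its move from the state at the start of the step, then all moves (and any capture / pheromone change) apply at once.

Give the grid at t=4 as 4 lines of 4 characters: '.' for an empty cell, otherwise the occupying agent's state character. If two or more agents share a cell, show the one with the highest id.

AA.A
..B.
BB.B
.BB.

t=1: a0@(0,0):A a1@(2,3):B a2@(2,0):B a3@(0,1):A a4@(1,2):B a5@(3,1):B a6@(3,2):B a7@(2,1):B a8@(0,2):A
t=2: a0@(0,0):A a1@(2,3):B a2@(2,0):B a3@(0,1):A a4@(1,2):B a5@(3,1):B a6@(3,2):B a7@(2,1):B a8@(0,3):A
t=3: a0@(0,0):A a1@(2,3):B a2@(2,0):B a3@(0,2):A a4@(1,2):B a5@(3,1):B a6@(3,2):B a7@(2,1):B a8@(0,3):A
t=4: a0@(0,0):A a1@(2,3):B a2@(2,0):B a3@(0,1):A a4@(1,2):B a5@(3,1):B a6@(3,2):B a7@(2,1):B a8@(0,3):A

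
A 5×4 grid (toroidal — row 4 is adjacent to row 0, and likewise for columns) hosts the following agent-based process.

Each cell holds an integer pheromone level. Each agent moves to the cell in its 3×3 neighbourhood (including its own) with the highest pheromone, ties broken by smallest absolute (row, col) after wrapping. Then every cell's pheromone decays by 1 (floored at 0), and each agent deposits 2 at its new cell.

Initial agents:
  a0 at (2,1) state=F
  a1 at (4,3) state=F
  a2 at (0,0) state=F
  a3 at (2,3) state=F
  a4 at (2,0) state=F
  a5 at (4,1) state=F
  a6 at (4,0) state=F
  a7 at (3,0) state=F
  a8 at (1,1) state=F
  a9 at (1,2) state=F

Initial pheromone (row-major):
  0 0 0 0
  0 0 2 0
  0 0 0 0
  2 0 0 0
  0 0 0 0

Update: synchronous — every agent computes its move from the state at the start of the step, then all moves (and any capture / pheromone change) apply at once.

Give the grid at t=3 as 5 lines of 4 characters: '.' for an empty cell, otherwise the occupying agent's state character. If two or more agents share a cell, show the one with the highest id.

t=1: a0@(1,2) a1@(3,0) a2@(0,0) a3@(1,2) a4@(3,0) a5@(3,0) a6@(3,0) a7@(3,0) a8@(1,2) a9@(1,2) | pheromone: 2 0 0 0 / 0 0 9 0 / 0 0 0 0 / 11 0 0 0 / 0 0 0 0
t=2: a0@(1,2) a1@(3,0) a2@(0,0) a3@(1,2) a4@(3,0) a5@(3,0) a6@(3,0) a7@(3,0) a8@(1,2) a9@(1,2) | pheromone: 3 0 0 0 / 0 0 16 0 / 0 0 0 0 / 20 0 0 0 / 0 0 0 0
t=3: a0@(1,2) a1@(3,0) a2@(0,0) a3@(1,2) a4@(3,0) a5@(3,0) a6@(3,0) a7@(3,0) a8@(1,2) a9@(1,2) | pheromone: 4 0 0 0 / 0 0 23 0 / 0 0 0 0 / 29 0 0 0 / 0 0 0 0

F...
..F.
....
F...
....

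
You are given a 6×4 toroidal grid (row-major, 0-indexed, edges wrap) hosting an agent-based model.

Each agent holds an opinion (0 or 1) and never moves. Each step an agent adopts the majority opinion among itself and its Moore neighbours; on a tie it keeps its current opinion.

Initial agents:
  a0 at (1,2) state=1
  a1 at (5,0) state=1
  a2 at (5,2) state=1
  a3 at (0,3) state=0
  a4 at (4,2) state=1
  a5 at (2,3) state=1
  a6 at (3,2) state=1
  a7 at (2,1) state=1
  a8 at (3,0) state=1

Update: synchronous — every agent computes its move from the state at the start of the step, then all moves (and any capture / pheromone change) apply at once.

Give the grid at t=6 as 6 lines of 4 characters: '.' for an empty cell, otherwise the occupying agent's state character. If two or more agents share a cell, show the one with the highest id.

t=1: a0@(1,2):1 a1@(5,0):1 a2@(5,2):1 a3@(0,3):1 a4@(4,2):1 a5@(2,3):1 a6@(3,2):1 a7@(2,1):1 a8@(3,0):1
t=2: (unchanged — steady state)

...1
..1.
.1.1
1.1.
..1.
1.1.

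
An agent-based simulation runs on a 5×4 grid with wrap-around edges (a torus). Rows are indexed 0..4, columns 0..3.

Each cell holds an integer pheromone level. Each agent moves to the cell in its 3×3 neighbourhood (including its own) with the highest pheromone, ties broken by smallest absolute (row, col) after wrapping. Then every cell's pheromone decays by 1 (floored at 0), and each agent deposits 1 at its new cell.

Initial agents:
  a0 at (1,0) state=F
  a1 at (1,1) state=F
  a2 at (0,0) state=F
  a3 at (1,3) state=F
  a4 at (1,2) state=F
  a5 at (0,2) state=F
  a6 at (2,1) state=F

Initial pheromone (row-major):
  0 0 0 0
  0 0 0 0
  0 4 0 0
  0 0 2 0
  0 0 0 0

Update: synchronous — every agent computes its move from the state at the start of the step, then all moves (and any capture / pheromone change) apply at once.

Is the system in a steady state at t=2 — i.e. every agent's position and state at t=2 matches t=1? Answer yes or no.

no

t=1: a0@(2,1) a1@(2,1) a2@(0,0) a3@(0,0) a4@(2,1) a5@(0,1) a6@(2,1) | pheromone: 2 1 0 0 / 0 0 0 0 / 0 7 0 0 / 0 0 1 0 / 0 0 0 0
t=2: a0@(2,1) a1@(2,1) a2@(0,0) a3@(0,0) a4@(2,1) a5@(0,0) a6@(2,1) | pheromone: 4 0 0 0 / 0 0 0 0 / 0 10 0 0 / 0 0 0 0 / 0 0 0 0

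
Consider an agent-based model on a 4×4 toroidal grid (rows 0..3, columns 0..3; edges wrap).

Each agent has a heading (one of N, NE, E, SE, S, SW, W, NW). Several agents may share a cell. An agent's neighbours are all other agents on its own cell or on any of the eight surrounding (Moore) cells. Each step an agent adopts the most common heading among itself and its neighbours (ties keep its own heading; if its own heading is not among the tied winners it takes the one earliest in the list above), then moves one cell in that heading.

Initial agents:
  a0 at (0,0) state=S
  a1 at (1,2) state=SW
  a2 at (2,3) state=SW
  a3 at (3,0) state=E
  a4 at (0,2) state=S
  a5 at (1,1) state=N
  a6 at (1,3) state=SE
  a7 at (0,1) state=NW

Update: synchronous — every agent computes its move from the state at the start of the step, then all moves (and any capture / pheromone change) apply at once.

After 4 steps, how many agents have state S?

8

t=1: a0@(1,0):S a1@(2,1):SW a2@(3,2):SW a3@(3,1):E a4@(1,2):S a5@(2,1):S a6@(2,3):S a7@(1,1):S
t=2: a0@(2,0):S a1@(3,1):S a2@(0,1):SW a3@(0,0):SW a4@(2,2):S a5@(3,1):S a6@(3,3):S a7@(2,1):S
t=3: a0@(3,0):S a1@(0,1):S a2@(1,0):SW a3@(1,0):S a4@(3,2):S a5@(0,1):S a6@(0,3):S a7@(3,1):S
t=4: a0@(0,0):S a1@(1,1):S a2@(2,0):S a3@(2,0):S a4@(0,2):S a5@(1,1):S a6@(1,3):S a7@(0,1):S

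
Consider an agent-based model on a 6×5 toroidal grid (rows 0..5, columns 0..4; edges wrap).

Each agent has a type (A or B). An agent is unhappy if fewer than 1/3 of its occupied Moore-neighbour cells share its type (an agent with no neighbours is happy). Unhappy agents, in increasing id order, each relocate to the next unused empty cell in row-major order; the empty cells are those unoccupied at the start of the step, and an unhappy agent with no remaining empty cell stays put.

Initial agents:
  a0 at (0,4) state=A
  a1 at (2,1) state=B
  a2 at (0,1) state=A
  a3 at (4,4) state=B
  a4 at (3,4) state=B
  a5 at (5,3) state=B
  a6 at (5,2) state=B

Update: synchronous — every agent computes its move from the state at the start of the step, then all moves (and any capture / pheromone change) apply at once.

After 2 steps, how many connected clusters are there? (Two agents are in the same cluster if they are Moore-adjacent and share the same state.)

3

t=1: a0@(0,0):A a1@(2,1):B a2@(0,2):A a3@(4,4):B a4@(3,4):B a5@(5,3):B a6@(5,2):B
t=2: a0@(0,0):A a1@(2,1):B a2@(0,1):A a3@(4,4):B a4@(3,4):B a5@(5,3):B a6@(5,2):B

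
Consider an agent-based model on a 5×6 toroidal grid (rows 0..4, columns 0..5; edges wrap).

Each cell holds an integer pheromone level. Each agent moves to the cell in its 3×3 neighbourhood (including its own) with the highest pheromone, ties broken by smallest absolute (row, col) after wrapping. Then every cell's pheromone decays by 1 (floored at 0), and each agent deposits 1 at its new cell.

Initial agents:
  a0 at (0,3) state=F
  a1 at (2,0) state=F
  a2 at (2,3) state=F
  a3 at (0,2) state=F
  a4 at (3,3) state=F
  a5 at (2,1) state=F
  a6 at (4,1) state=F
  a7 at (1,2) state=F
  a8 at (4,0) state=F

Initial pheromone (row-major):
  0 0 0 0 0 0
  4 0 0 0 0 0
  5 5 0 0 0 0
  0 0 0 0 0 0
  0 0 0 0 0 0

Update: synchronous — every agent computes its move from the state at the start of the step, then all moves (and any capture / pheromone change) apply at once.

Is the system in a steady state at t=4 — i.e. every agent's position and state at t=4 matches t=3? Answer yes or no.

no

t=1: a0@(0,2) a1@(2,0) a2@(1,2) a3@(0,1) a4@(2,2) a5@(2,0) a6@(0,0) a7@(2,1) a8@(0,0) | pheromone: 2 1 1 0 0 0 / 3 0 1 0 0 0 / 6 5 1 0 0 0 / 0 0 0 0 0 0 / 0 0 0 0 0 0
t=2: a0@(0,1) a1@(2,0) a2@(2,1) a3@(1,0) a4@(2,1) a5@(2,0) a6@(1,0) a7@(2,0) a8@(1,0) | pheromone: 1 1 0 0 0 0 / 5 0 0 0 0 0 / 8 6 0 0 0 0 / 0 0 0 0 0 0 / 0 0 0 0 0 0
t=3: a0@(1,0) a1@(2,0) a2@(2,0) a3@(2,0) a4@(2,0) a5@(2,0) a6@(2,0) a7@(2,0) a8@(2,0) | pheromone: 0 0 0 0 0 0 / 5 0 0 0 0 0 / 15 5 0 0 0 0 / 0 0 0 0 0 0 / 0 0 0 0 0 0
t=4: a0@(2,0) a1@(2,0) a2@(2,0) a3@(2,0) a4@(2,0) a5@(2,0) a6@(2,0) a7@(2,0) a8@(2,0) | pheromone: 0 0 0 0 0 0 / 4 0 0 0 0 0 / 23 4 0 0 0 0 / 0 0 0 0 0 0 / 0 0 0 0 0 0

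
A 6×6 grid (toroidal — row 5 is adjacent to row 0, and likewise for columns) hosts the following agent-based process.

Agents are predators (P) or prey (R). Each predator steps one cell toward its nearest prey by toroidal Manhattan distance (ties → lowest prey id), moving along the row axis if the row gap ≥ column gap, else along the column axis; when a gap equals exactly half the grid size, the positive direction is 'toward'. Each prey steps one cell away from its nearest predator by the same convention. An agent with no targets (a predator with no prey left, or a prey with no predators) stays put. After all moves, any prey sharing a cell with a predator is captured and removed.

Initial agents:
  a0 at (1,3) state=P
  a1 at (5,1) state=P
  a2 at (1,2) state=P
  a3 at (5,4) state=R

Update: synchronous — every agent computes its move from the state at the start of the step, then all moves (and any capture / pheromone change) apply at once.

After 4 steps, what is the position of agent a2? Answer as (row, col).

t=1: a0@(0,3):P a1@(5,2):P a2@(0,2):P a3@(4,4):R
t=2: a0@(5,3):P a1@(5,3):P a2@(5,2):P a3@(3,4):R
t=3: a0@(4,3):P a1@(4,3):P a2@(4,2):P a3@(2,4):R
t=4: a0@(3,3):P a1@(3,3):P a2@(3,2):P a3@(1,4):R

(3, 2)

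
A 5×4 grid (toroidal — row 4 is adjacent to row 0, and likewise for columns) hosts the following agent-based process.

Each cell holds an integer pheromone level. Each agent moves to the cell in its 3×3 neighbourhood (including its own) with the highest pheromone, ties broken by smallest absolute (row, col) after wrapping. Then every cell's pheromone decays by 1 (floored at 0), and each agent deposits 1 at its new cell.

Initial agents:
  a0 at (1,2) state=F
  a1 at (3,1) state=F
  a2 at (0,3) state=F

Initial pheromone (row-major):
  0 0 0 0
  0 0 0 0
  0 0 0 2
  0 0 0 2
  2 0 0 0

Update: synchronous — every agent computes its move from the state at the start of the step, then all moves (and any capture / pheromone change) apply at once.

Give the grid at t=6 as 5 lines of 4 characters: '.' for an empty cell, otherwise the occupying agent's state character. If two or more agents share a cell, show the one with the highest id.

t=1: a0@(2,3) a1@(4,0) a2@(4,0) | pheromone: 0 0 0 0 / 0 0 0 0 / 0 0 0 2 / 0 0 0 1 / 3 0 0 0
t=2: a0@(2,3) a1@(4,0) a2@(4,0) | pheromone: 0 0 0 0 / 0 0 0 0 / 0 0 0 2 / 0 0 0 0 / 4 0 0 0
t=3: a0@(2,3) a1@(4,0) a2@(4,0) | pheromone: 0 0 0 0 / 0 0 0 0 / 0 0 0 2 / 0 0 0 0 / 5 0 0 0
t=4: a0@(2,3) a1@(4,0) a2@(4,0) | pheromone: 0 0 0 0 / 0 0 0 0 / 0 0 0 2 / 0 0 0 0 / 6 0 0 0
t=5: a0@(2,3) a1@(4,0) a2@(4,0) | pheromone: 0 0 0 0 / 0 0 0 0 / 0 0 0 2 / 0 0 0 0 / 7 0 0 0
t=6: a0@(2,3) a1@(4,0) a2@(4,0) | pheromone: 0 0 0 0 / 0 0 0 0 / 0 0 0 2 / 0 0 0 0 / 8 0 0 0

....
....
...F
....
F...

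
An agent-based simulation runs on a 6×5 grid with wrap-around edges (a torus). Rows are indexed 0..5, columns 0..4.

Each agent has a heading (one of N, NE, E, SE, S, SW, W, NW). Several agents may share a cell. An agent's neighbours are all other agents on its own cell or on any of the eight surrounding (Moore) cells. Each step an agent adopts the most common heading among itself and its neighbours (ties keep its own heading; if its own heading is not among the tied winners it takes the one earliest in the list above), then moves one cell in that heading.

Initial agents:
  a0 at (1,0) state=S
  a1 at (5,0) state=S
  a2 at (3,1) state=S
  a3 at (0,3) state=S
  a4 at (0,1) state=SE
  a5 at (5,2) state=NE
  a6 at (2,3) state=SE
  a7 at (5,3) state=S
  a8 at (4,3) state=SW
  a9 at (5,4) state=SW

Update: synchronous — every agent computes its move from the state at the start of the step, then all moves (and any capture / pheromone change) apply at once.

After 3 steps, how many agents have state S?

10

t=1: a0@(2,0):S a1@(0,0):S a2@(4,1):S a3@(1,3):S a4@(1,1):S a5@(0,2):S a6@(3,4):SE a7@(0,3):S a8@(5,2):SW a9@(0,4):S
t=2: a0@(3,0):S a1@(1,0):S a2@(5,1):S a3@(2,3):S a4@(2,1):S a5@(1,2):S a6@(4,0):SE a7@(1,3):S a8@(0,2):S a9@(1,4):S
t=3: a0@(4,0):S a1@(2,0):S a2@(0,1):S a3@(3,3):S a4@(3,1):S a5@(2,2):S a6@(5,0):S a7@(2,3):S a8@(1,2):S a9@(2,4):S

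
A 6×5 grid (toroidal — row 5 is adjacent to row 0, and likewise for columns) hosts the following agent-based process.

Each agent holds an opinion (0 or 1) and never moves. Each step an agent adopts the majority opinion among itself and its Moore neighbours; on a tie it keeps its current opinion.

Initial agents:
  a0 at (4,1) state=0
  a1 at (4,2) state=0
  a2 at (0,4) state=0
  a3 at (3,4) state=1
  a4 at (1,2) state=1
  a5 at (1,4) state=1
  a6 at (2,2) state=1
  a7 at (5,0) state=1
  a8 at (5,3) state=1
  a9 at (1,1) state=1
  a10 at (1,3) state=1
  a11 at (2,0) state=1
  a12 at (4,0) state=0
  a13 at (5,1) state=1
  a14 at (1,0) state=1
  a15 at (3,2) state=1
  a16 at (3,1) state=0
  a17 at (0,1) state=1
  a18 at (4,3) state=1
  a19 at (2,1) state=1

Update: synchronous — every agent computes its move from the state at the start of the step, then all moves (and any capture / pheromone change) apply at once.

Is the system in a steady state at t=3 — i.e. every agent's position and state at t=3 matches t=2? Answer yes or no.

no

t=1: a0@(4,1):0 a1@(4,2):1 a2@(0,4):1 a3@(3,4):1 a4@(1,2):1 a5@(1,4):1 a6@(2,2):1 a7@(5,0):1 a8@(5,3):1 a9@(1,1):1 a10@(1,3):1 a11@(2,0):1 a12@(4,0):0 a13@(5,1):1 a14@(1,0):1 a15@(3,2):1 a16@(3,1):0 a17@(0,1):1 a18@(4,3):1 a19@(2,1):1
t=2: a0@(4,1):1 a1@(4,2):1 a2@(0,4):1 a3@(3,4):1 a4@(1,2):1 a5@(1,4):1 a6@(2,2):1 a7@(5,0):1 a8@(5,3):1 a9@(1,1):1 a10@(1,3):1 a11@(2,0):1 a12@(4,0):0 a13@(5,1):1 a14@(1,0):1 a15@(3,2):1 a16@(3,1):1 a17@(0,1):1 a18@(4,3):1 a19@(2,1):1
t=3: a0@(4,1):1 a1@(4,2):1 a2@(0,4):1 a3@(3,4):1 a4@(1,2):1 a5@(1,4):1 a6@(2,2):1 a7@(5,0):1 a8@(5,3):1 a9@(1,1):1 a10@(1,3):1 a11@(2,0):1 a12@(4,0):1 a13@(5,1):1 a14@(1,0):1 a15@(3,2):1 a16@(3,1):1 a17@(0,1):1 a18@(4,3):1 a19@(2,1):1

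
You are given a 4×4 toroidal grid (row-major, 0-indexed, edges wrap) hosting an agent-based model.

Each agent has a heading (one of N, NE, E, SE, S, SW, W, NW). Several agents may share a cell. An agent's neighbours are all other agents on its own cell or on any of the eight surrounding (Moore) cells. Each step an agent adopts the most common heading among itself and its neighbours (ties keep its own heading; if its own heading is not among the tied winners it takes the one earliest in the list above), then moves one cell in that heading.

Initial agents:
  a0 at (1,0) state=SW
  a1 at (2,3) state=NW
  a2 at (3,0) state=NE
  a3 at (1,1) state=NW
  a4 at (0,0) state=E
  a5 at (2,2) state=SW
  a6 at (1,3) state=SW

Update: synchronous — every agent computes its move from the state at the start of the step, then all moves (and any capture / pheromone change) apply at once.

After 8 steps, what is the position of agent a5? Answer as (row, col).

t=1: a0@(2,3):SW a1@(3,2):SW a2@(2,1):NE a3@(2,0):SW a4@(1,3):SW a5@(3,1):SW a6@(2,2):SW
t=2: a0@(3,2):SW a1@(0,1):SW a2@(3,0):SW a3@(3,3):SW a4@(2,2):SW a5@(0,0):SW a6@(3,1):SW
t=3: a0@(0,1):SW a1@(1,0):SW a2@(0,3):SW a3@(0,2):SW a4@(3,1):SW a5@(1,3):SW a6@(0,0):SW
t=4: a0@(1,0):SW a1@(2,3):SW a2@(1,2):SW a3@(1,1):SW a4@(0,0):SW a5@(2,2):SW a6@(1,3):SW
t=5: a0@(2,3):SW a1@(3,2):SW a2@(2,1):SW a3@(2,0):SW a4@(1,3):SW a5@(3,1):SW a6@(2,2):SW
t=6: a0@(3,2):SW a1@(0,1):SW a2@(3,0):SW a3@(3,3):SW a4@(2,2):SW a5@(0,0):SW a6@(3,1):SW
t=7: a0@(0,1):SW a1@(1,0):SW a2@(0,3):SW a3@(0,2):SW a4@(3,1):SW a5@(1,3):SW a6@(0,0):SW
t=8: a0@(1,0):SW a1@(2,3):SW a2@(1,2):SW a3@(1,1):SW a4@(0,0):SW a5@(2,2):SW a6@(1,3):SW

(2, 2)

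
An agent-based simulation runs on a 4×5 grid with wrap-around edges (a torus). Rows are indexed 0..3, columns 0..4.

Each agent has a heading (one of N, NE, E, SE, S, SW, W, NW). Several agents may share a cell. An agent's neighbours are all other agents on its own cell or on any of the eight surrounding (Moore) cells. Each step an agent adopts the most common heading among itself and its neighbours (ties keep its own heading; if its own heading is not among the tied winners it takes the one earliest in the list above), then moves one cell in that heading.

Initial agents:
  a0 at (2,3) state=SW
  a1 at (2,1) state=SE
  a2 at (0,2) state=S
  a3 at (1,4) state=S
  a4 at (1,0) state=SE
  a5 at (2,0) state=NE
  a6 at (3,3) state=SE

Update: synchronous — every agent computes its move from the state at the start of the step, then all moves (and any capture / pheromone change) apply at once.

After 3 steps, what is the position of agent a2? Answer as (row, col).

t=1: a0@(3,2):SW a1@(3,2):SE a2@(1,2):S a3@(2,4):S a4@(2,1):SE a5@(3,1):SE a6@(0,4):SE
t=2: a0@(0,3):SE a1@(0,3):SE a2@(2,2):S a3@(3,4):S a4@(3,2):SE a5@(0,2):SE a6@(1,0):SE
t=3: a0@(1,4):SE a1@(1,4):SE a2@(3,2):S a3@(0,0):SE a4@(0,3):SE a5@(1,3):SE a6@(2,1):SE

(3, 2)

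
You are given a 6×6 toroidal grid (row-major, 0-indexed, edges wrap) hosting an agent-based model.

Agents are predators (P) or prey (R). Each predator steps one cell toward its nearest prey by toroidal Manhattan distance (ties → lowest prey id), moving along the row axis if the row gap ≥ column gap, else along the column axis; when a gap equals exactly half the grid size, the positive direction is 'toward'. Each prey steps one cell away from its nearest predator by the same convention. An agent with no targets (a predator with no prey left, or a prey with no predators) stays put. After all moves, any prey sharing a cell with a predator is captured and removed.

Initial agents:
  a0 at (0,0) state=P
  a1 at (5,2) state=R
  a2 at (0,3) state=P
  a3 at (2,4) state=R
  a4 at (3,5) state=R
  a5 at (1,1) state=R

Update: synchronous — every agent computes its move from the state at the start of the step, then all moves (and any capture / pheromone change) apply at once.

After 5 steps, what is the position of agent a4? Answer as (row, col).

t=1: a0@(1,0):P a1@(4,2):R a2@(5,3):P a3@(3,4):R a4@(2,5):R a5@(2,1):R
t=2: a0@(2,0):P a1@(3,2):R a2@(4,3):P a3@(2,4):R a4@(3,5):R a5@(3,1):R
t=3: a0@(2,5):P a1@(2,2):R a2@(3,3):P a3@(2,3):R a4@(4,5):R a5@(4,1):R
t=4: a0@(2,4):P a1@(1,2):R a2@(2,3):P a3@(1,3):R a4@(5,5):R a5@(4,0):R
t=5: a0@(1,4):P a1@(0,2):R a2@(1,3):P a3@(0,3):R a4@(4,5):R a5@(5,0):R

(4, 5)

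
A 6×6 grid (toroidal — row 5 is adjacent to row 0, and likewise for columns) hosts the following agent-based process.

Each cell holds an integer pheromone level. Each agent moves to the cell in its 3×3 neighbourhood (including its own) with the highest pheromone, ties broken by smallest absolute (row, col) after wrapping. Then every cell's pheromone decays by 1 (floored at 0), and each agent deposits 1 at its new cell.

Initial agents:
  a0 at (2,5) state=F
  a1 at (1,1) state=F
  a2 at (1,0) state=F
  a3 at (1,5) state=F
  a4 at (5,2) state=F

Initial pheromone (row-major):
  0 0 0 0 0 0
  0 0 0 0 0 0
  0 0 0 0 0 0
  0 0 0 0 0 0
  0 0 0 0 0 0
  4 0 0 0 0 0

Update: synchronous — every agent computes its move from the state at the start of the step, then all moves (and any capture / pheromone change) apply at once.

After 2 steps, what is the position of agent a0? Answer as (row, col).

(0, 0)

t=1: a0@(1,0) a1@(0,0) a2@(0,0) a3@(0,0) a4@(0,1) | pheromone: 3 1 0 0 0 0 / 1 0 0 0 0 0 / 0 0 0 0 0 0 / 0 0 0 0 0 0 / 0 0 0 0 0 0 / 3 0 0 0 0 0
t=2: a0@(0,0) a1@(0,0) a2@(0,0) a3@(0,0) a4@(0,0) | pheromone: 7 0 0 0 0 0 / 0 0 0 0 0 0 / 0 0 0 0 0 0 / 0 0 0 0 0 0 / 0 0 0 0 0 0 / 2 0 0 0 0 0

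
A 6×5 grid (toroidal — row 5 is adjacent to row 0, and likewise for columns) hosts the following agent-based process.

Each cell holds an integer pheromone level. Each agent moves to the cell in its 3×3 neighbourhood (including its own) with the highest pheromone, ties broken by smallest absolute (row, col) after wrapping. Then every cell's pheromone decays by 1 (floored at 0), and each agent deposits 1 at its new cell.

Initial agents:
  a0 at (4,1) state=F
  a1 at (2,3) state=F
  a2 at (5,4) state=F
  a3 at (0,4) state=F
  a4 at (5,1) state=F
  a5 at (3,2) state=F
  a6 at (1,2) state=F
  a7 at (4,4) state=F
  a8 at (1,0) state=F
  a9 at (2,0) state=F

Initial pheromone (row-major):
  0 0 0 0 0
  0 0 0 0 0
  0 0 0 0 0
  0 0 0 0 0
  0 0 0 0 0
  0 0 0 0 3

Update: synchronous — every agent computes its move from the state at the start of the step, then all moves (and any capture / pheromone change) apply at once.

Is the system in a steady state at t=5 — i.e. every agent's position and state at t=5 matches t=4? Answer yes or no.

t=1: a0@(3,0) a1@(1,2) a2@(5,4) a3@(5,4) a4@(0,0) a5@(2,1) a6@(0,1) a7@(5,4) a8@(0,0) a9@(1,0) | pheromone: 2 1 0 0 0 / 1 0 1 0 0 / 0 1 0 0 0 / 1 0 0 0 0 / 0 0 0 0 0 / 0 0 0 0 5
t=2: a0@(2,1) a1@(0,1) a2@(5,4) a3@(5,4) a4@(5,4) a5@(1,0) a6@(0,0) a7@(5,4) a8@(5,4) a9@(0,0) | pheromone: 3 1 0 0 0 / 1 0 0 0 0 / 0 1 0 0 0 / 0 0 0 0 0 / 0 0 0 0 0 / 0 0 0 0 9
t=3: a0@(1,0) a1@(0,0) a2@(5,4) a3@(5,4) a4@(5,4) a5@(0,0) a6@(5,4) a7@(5,4) a8@(5,4) a9@(5,4) | pheromone: 4 0 0 0 0 / 1 0 0 0 0 / 0 0 0 0 0 / 0 0 0 0 0 / 0 0 0 0 0 / 0 0 0 0 15
t=4: a0@(0,0) a1@(5,4) a2@(5,4) a3@(5,4) a4@(5,4) a5@(5,4) a6@(5,4) a7@(5,4) a8@(5,4) a9@(5,4) | pheromone: 4 0 0 0 0 / 0 0 0 0 0 / 0 0 0 0 0 / 0 0 0 0 0 / 0 0 0 0 0 / 0 0 0 0 23
t=5: a0@(5,4) a1@(5,4) a2@(5,4) a3@(5,4) a4@(5,4) a5@(5,4) a6@(5,4) a7@(5,4) a8@(5,4) a9@(5,4) | pheromone: 3 0 0 0 0 / 0 0 0 0 0 / 0 0 0 0 0 / 0 0 0 0 0 / 0 0 0 0 0 / 0 0 0 0 32

no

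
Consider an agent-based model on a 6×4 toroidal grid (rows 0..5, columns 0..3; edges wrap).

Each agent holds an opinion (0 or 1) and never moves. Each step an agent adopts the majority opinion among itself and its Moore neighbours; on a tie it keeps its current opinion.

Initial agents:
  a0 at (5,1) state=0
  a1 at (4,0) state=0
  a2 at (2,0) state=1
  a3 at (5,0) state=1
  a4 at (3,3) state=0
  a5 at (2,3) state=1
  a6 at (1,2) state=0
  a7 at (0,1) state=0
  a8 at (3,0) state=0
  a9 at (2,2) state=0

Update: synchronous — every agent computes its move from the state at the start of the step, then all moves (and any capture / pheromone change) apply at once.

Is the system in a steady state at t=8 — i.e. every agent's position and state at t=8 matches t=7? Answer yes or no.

yes

t=1: a0@(5,1):0 a1@(4,0):0 a2@(2,0):1 a3@(5,0):0 a4@(3,3):0 a5@(2,3):0 a6@(1,2):0 a7@(0,1):0 a8@(3,0):0 a9@(2,2):0
t=2: a0@(5,1):0 a1@(4,0):0 a2@(2,0):0 a3@(5,0):0 a4@(3,3):0 a5@(2,3):0 a6@(1,2):0 a7@(0,1):0 a8@(3,0):0 a9@(2,2):0
t=3: (unchanged — steady state)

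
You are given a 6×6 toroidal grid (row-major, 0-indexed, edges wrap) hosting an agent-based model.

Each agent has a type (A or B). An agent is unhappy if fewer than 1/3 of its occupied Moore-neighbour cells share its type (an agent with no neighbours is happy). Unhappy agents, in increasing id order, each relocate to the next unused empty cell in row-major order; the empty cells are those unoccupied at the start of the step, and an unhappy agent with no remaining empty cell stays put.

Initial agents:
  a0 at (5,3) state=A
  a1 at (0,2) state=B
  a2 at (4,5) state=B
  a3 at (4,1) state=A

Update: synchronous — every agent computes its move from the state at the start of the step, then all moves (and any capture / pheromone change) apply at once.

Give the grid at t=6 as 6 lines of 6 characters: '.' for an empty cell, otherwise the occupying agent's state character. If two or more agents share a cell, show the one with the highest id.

t=1: a0@(0,0):A a1@(0,1):B a2@(4,5):B a3@(4,1):A
t=2: a0@(0,2):A a1@(0,3):B a2@(4,5):B a3@(4,1):A
t=3: a0@(0,0):A a1@(0,1):B a2@(4,5):B a3@(4,1):A
t=4: a0@(0,2):A a1@(0,3):B a2@(4,5):B a3@(4,1):A
t=5: a0@(0,0):A a1@(0,1):B a2@(4,5):B a3@(4,1):A
t=6: a0@(0,2):A a1@(0,3):B a2@(4,5):B a3@(4,1):A

..AB..
......
......
......
.A...B
......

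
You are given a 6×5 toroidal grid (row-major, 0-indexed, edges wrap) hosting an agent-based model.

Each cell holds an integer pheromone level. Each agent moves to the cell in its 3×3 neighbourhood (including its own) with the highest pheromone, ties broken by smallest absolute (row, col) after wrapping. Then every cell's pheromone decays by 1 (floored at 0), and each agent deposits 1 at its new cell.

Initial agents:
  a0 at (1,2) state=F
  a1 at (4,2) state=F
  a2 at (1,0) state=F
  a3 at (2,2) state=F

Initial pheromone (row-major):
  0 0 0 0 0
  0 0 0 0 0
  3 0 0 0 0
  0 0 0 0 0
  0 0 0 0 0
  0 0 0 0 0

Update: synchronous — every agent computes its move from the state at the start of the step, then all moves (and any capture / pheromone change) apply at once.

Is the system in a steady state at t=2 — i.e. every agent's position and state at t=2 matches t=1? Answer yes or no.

no

t=1: a0@(0,1) a1@(3,1) a2@(2,0) a3@(1,1) | pheromone: 0 1 0 0 0 / 0 1 0 0 0 / 3 0 0 0 0 / 0 1 0 0 0 / 0 0 0 0 0 / 0 0 0 0 0
t=2: a0@(0,1) a1@(2,0) a2@(2,0) a3@(2,0) | pheromone: 0 1 0 0 0 / 0 0 0 0 0 / 5 0 0 0 0 / 0 0 0 0 0 / 0 0 0 0 0 / 0 0 0 0 0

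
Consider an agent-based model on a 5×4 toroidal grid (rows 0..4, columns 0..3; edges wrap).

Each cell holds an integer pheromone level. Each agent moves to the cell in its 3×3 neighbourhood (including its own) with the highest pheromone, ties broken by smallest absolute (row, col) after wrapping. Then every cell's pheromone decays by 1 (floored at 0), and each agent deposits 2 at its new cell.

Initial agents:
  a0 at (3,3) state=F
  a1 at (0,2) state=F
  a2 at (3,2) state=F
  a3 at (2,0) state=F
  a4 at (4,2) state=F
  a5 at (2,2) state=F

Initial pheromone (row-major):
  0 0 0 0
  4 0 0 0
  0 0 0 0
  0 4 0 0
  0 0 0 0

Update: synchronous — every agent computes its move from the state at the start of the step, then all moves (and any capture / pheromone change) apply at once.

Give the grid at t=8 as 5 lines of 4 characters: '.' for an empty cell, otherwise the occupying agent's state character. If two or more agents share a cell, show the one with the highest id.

....
F...
....
.F..
....

t=1: a0@(2,0) a1@(0,1) a2@(3,1) a3@(1,0) a4@(3,1) a5@(3,1) | pheromone: 0 2 0 0 / 5 0 0 0 / 2 0 0 0 / 0 9 0 0 / 0 0 0 0
t=2: a0@(3,1) a1@(1,0) a2@(3,1) a3@(1,0) a4@(3,1) a5@(3,1) | pheromone: 0 1 0 0 / 8 0 0 0 / 1 0 0 0 / 0 16 0 0 / 0 0 0 0
t=3: a0@(3,1) a1@(1,0) a2@(3,1) a3@(1,0) a4@(3,1) a5@(3,1) | pheromone: 0 0 0 0 / 11 0 0 0 / 0 0 0 0 / 0 23 0 0 / 0 0 0 0
t=4: a0@(3,1) a1@(1,0) a2@(3,1) a3@(1,0) a4@(3,1) a5@(3,1) | pheromone: 0 0 0 0 / 14 0 0 0 / 0 0 0 0 / 0 30 0 0 / 0 0 0 0
t=5: a0@(3,1) a1@(1,0) a2@(3,1) a3@(1,0) a4@(3,1) a5@(3,1) | pheromone: 0 0 0 0 / 17 0 0 0 / 0 0 0 0 / 0 37 0 0 / 0 0 0 0
t=6: a0@(3,1) a1@(1,0) a2@(3,1) a3@(1,0) a4@(3,1) a5@(3,1) | pheromone: 0 0 0 0 / 20 0 0 0 / 0 0 0 0 / 0 44 0 0 / 0 0 0 0
t=7: a0@(3,1) a1@(1,0) a2@(3,1) a3@(1,0) a4@(3,1) a5@(3,1) | pheromone: 0 0 0 0 / 23 0 0 0 / 0 0 0 0 / 0 51 0 0 / 0 0 0 0
t=8: a0@(3,1) a1@(1,0) a2@(3,1) a3@(1,0) a4@(3,1) a5@(3,1) | pheromone: 0 0 0 0 / 26 0 0 0 / 0 0 0 0 / 0 58 0 0 / 0 0 0 0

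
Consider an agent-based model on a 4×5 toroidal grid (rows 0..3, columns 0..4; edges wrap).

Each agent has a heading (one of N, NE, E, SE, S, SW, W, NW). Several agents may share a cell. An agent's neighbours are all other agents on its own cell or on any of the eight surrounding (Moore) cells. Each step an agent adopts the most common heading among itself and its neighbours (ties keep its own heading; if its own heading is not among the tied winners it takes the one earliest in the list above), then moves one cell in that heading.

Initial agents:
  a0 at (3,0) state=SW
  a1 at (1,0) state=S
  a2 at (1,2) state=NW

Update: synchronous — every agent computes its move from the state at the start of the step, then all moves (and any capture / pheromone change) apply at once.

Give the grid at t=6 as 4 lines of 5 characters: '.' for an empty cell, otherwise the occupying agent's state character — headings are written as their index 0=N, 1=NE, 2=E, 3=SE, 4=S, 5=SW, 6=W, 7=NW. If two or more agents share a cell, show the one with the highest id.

t=1: a0@(0,4):SW a1@(2,0):S a2@(0,1):NW
t=2: a0@(1,3):SW a1@(3,0):S a2@(3,0):NW
t=3: a0@(2,2):SW a1@(0,0):S a2@(2,4):NW
t=4: a0@(3,1):SW a1@(1,0):S a2@(1,3):NW
t=5: a0@(0,0):SW a1@(2,0):S a2@(0,2):NW
t=6: a0@(1,4):SW a1@(3,0):S a2@(3,1):NW

.....
....5
.....
47...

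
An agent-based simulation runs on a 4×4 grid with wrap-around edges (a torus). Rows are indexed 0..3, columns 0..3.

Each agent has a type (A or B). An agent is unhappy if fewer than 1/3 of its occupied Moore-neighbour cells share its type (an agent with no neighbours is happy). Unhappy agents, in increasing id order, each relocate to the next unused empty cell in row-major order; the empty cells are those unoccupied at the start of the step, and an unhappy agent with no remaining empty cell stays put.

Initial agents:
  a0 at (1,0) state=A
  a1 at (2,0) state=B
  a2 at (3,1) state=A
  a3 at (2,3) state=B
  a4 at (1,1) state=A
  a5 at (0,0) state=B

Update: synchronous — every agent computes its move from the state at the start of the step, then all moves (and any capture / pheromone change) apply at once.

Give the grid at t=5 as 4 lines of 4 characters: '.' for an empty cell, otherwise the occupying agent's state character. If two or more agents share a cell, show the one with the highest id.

t=1: a0@(0,1):A a1@(0,2):B a2@(0,3):A a3@(2,3):B a4@(1,1):A a5@(1,2):B
t=2: a0@(0,1):A a1@(0,0):B a2@(1,0):A a3@(2,3):B a4@(1,1):A a5@(1,2):B
t=3: a0@(0,1):A a1@(0,2):B a2@(1,0):A a3@(2,3):B a4@(1,1):A a5@(1,2):B
t=4: (unchanged — steady state)

.AB.
AAB.
...B
....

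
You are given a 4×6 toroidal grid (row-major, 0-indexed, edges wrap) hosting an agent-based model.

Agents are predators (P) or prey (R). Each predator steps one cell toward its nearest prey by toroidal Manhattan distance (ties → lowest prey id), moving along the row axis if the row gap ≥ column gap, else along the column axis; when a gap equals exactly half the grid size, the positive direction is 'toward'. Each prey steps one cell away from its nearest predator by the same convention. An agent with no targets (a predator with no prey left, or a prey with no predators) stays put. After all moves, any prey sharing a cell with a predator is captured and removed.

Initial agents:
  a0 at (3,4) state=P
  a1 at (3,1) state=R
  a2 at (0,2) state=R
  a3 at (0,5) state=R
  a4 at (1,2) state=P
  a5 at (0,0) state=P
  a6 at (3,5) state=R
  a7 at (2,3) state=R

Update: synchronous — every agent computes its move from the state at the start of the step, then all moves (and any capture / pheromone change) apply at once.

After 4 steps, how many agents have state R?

3

t=1: a0@(3,5):P a1@(2,1):R a2@(3,2):R a3@(0,4):R a4@(0,2):P a5@(0,5):P a6@(3,0):R a7@(1,3):R
t=2: a0@(3,0):P a1@(2,2):R a2@(2,2):R a3@(0,3):R a4@(3,2):P a5@(0,4):P a6@(3,1):R a7@(2,3):R
t=3: a0@(3,1):P a1@(1,2):R a2@(1,2):R a3@(0,2):R a4@(2,2):P a5@(0,3):P a6@(3,2):R a7@(1,3):R
t=4: a0@(3,2):P a3@(0,1):R a4@(1,2):P a5@(0,2):P a6@(3,3):R a7@(2,3):R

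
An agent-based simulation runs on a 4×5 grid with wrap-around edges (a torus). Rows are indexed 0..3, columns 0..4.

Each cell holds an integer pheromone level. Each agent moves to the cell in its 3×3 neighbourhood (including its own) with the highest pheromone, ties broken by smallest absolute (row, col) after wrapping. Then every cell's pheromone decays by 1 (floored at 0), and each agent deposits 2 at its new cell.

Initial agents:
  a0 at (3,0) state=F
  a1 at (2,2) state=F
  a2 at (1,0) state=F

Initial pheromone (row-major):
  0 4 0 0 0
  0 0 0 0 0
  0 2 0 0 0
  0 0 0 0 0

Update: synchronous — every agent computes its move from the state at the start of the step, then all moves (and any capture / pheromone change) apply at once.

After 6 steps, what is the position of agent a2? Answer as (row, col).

(0, 1)

t=1: a0@(0,1) a1@(2,1) a2@(0,1) | pheromone: 0 7 0 0 0 / 0 0 0 0 0 / 0 3 0 0 0 / 0 0 0 0 0
t=2: a0@(0,1) a1@(2,1) a2@(0,1) | pheromone: 0 10 0 0 0 / 0 0 0 0 0 / 0 4 0 0 0 / 0 0 0 0 0
t=3: a0@(0,1) a1@(2,1) a2@(0,1) | pheromone: 0 13 0 0 0 / 0 0 0 0 0 / 0 5 0 0 0 / 0 0 0 0 0
t=4: a0@(0,1) a1@(2,1) a2@(0,1) | pheromone: 0 16 0 0 0 / 0 0 0 0 0 / 0 6 0 0 0 / 0 0 0 0 0
t=5: a0@(0,1) a1@(2,1) a2@(0,1) | pheromone: 0 19 0 0 0 / 0 0 0 0 0 / 0 7 0 0 0 / 0 0 0 0 0
t=6: a0@(0,1) a1@(2,1) a2@(0,1) | pheromone: 0 22 0 0 0 / 0 0 0 0 0 / 0 8 0 0 0 / 0 0 0 0 0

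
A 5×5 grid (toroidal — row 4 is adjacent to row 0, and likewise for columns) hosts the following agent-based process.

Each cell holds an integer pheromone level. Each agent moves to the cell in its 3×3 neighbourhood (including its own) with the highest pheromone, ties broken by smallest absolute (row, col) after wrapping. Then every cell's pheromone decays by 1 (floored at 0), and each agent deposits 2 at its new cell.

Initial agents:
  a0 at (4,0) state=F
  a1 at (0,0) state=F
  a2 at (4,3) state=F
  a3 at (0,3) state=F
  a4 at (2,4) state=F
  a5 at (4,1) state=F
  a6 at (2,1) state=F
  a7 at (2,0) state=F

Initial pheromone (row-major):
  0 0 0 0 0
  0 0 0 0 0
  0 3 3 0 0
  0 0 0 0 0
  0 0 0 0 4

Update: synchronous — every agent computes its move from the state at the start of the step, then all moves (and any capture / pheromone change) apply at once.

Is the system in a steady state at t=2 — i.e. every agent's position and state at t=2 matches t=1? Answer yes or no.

t=1: a0@(4,4) a1@(4,4) a2@(4,4) a3@(4,4) a4@(1,0) a5@(0,0) a6@(2,1) a7@(2,1) | pheromone: 2 0 0 0 0 / 2 0 0 0 0 / 0 6 2 0 0 / 0 0 0 0 0 / 0 0 0 0 11
t=2: a0@(4,4) a1@(4,4) a2@(4,4) a3@(4,4) a4@(2,1) a5@(4,4) a6@(2,1) a7@(2,1) | pheromone: 1 0 0 0 0 / 1 0 0 0 0 / 0 11 1 0 0 / 0 0 0 0 0 / 0 0 0 0 20

no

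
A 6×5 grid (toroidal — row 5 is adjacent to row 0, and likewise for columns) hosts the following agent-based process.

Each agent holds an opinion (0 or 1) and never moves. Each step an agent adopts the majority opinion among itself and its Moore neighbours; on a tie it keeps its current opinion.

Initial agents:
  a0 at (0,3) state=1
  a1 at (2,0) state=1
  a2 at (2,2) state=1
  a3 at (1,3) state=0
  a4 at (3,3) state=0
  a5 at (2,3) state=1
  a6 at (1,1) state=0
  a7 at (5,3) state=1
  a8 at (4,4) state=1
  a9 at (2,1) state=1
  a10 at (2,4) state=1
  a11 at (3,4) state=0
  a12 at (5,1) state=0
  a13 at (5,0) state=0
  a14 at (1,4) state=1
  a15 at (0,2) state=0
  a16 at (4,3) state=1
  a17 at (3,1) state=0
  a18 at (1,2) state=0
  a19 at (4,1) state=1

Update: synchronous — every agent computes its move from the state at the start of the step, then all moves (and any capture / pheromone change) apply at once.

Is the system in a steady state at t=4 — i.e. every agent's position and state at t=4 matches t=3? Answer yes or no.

no

t=1: a0@(0,3):1 a1@(2,0):1 a2@(2,2):0 a3@(1,3):1 a4@(3,3):1 a5@(2,3):1 a6@(1,1):0 a7@(5,3):1 a8@(4,4):1 a9@(2,1):1 a10@(2,4):1 a11@(3,4):1 a12@(5,1):0 a13@(5,0):0 a14@(1,4):1 a15@(0,2):0 a16@(4,3):1 a17@(3,1):1 a18@(1,2):0 a19@(4,1):0
t=2: a0@(0,3):1 a1@(2,0):1 a2@(2,2):1 a3@(1,3):1 a4@(3,3):1 a5@(2,3):1 a6@(1,1):0 a7@(5,3):1 a8@(4,4):1 a9@(2,1):1 a10@(2,4):1 a11@(3,4):1 a12@(5,1):0 a13@(5,0):0 a14@(1,4):1 a15@(0,2):0 a16@(4,3):1 a17@(3,1):1 a18@(1,2):0 a19@(4,1):0
t=3: a0@(0,3):1 a1@(2,0):1 a2@(2,2):1 a3@(1,3):1 a4@(3,3):1 a5@(2,3):1 a6@(1,1):0 a7@(5,3):1 a8@(4,4):1 a9@(2,1):1 a10@(2,4):1 a11@(3,4):1 a12@(5,1):0 a13@(5,0):0 a14@(1,4):1 a15@(0,2):0 a16@(4,3):1 a17@(3,1):1 a18@(1,2):1 a19@(4,1):0
t=4: a0@(0,3):1 a1@(2,0):1 a2@(2,2):1 a3@(1,3):1 a4@(3,3):1 a5@(2,3):1 a6@(1,1):1 a7@(5,3):1 a8@(4,4):1 a9@(2,1):1 a10@(2,4):1 a11@(3,4):1 a12@(5,1):0 a13@(5,0):0 a14@(1,4):1 a15@(0,2):1 a16@(4,3):1 a17@(3,1):1 a18@(1,2):1 a19@(4,1):0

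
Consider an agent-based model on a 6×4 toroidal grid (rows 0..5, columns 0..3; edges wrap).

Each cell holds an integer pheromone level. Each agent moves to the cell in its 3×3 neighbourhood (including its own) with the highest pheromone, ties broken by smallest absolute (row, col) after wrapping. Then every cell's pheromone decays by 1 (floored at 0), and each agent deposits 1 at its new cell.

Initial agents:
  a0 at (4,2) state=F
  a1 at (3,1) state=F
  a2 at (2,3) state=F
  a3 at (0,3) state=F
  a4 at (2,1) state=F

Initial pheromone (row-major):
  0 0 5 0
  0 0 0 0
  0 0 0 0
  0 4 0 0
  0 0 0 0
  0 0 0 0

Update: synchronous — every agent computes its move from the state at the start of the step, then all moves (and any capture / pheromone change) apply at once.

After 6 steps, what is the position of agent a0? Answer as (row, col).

t=1: a0@(3,1) a1@(3,1) a2@(1,0) a3@(0,2) a4@(3,1) | pheromone: 0 0 5 0 / 1 0 0 0 / 0 0 0 0 / 0 6 0 0 / 0 0 0 0 / 0 0 0 0
t=2: a0@(3,1) a1@(3,1) a2@(1,0) a3@(0,2) a4@(3,1) | pheromone: 0 0 5 0 / 1 0 0 0 / 0 0 0 0 / 0 8 0 0 / 0 0 0 0 / 0 0 0 0
t=3: a0@(3,1) a1@(3,1) a2@(1,0) a3@(0,2) a4@(3,1) | pheromone: 0 0 5 0 / 1 0 0 0 / 0 0 0 0 / 0 10 0 0 / 0 0 0 0 / 0 0 0 0
t=4: a0@(3,1) a1@(3,1) a2@(1,0) a3@(0,2) a4@(3,1) | pheromone: 0 0 5 0 / 1 0 0 0 / 0 0 0 0 / 0 12 0 0 / 0 0 0 0 / 0 0 0 0
t=5: a0@(3,1) a1@(3,1) a2@(1,0) a3@(0,2) a4@(3,1) | pheromone: 0 0 5 0 / 1 0 0 0 / 0 0 0 0 / 0 14 0 0 / 0 0 0 0 / 0 0 0 0
t=6: a0@(3,1) a1@(3,1) a2@(1,0) a3@(0,2) a4@(3,1) | pheromone: 0 0 5 0 / 1 0 0 0 / 0 0 0 0 / 0 16 0 0 / 0 0 0 0 / 0 0 0 0

(3, 1)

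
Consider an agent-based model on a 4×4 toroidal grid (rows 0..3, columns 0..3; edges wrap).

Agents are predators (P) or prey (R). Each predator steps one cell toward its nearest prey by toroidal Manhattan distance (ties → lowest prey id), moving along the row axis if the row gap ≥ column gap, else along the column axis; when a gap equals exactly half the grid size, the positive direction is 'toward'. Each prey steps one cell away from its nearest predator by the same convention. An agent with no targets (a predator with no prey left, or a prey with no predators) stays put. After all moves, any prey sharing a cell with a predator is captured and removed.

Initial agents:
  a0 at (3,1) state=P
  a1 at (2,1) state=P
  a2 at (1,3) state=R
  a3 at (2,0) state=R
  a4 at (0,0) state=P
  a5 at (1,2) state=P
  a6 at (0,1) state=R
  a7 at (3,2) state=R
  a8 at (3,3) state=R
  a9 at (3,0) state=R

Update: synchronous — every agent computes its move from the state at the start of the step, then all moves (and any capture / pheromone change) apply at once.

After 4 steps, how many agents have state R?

6

t=1: a0@(0,1):P a1@(2,0):P a2@(1,0):R a3@(2,3):R a4@(0,1):P a5@(1,3):P a6@(1,1):R a7@(3,3):R a8@(3,2):R a9@(3,3):R
t=2: a0@(1,1):P a1@(1,0):P a2@(0,0):R a3@(2,2):R a4@(1,1):P a5@(1,0):P a6@(2,1):R a7@(0,3):R a8@(2,2):R a9@(0,3):R
t=3: a0@(2,1):P a1@(0,0):P a2@(3,0):R a3@(3,2):R a4@(2,1):P a5@(0,0):P a6@(3,1):R a7@(3,3):R a8@(3,2):R a9@(3,3):R
t=4: a0@(3,1):P a1@(3,0):P a2@(2,0):R a3@(0,2):R a4@(3,1):P a5@(3,0):P a6@(0,1):R a7@(2,3):R a8@(0,2):R a9@(2,3):R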